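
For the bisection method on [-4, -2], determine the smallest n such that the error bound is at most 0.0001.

We need (b-a)/2^n ≤ 0.0001
(-2 - (-4))/2^n ≤ 0.0001
2/2^n ≤ 0.0001
2^n ≥ 20000
n ≥ log₂(20000) = 14.29
n ≥ 15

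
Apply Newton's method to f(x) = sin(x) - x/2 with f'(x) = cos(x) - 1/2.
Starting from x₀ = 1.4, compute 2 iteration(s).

f(x) = sin(x) - x/2
f'(x) = cos(x) - 1/2
x₀ = 1.4

Newton-Raphson formula: x_{n+1} = x_n - f(x_n)/f'(x_n)

Iteration 1:
  f(1.400000) = 0.285450
  f'(1.400000) = -0.330033
  x_1 = 1.400000 - 0.285450/(-0.330033) = 2.264913
Iteration 2:
  f(2.264913) = -0.363838
  f'(2.264913) = -1.139707
  x_2 = 2.264913 - (-0.363838)/(-1.139707) = 1.945675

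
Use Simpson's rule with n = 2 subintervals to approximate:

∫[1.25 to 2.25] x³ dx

f(x) = x³
a = 1.25, b = 2.25, n = 2
h = (b - a)/n = 0.500000

Simpson's rule: (h/3)[f(x₀) + 4f(x₁) + 2f(x₂) + ... + f(xₙ)]

x_0 = 1.2500, f(x_0) = 1.953125, coefficient = 1
x_1 = 1.7500, f(x_1) = 5.359375, coefficient = 4
x_2 = 2.2500, f(x_2) = 11.390625, coefficient = 1

I ≈ (0.500000/3) × 34.781250 = 5.796875
Exact value: 5.796875
Error: 0.000000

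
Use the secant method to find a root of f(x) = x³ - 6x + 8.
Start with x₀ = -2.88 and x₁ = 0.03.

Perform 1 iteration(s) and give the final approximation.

f(x) = x³ - 6x + 8
x₀ = -2.88, x₁ = 0.03

Secant formula: x_{n+1} = x_n - f(x_n)(x_n - x_{n-1})/(f(x_n) - f(x_{n-1}))

Iteration 1:
  f(-2.880000) = 1.392128
  f(0.030000) = 7.820027
  x_2 = 0.030000 - 7.820027×(0.030000 - (-2.880000))/(7.820027 - 1.392128)
       = -3.510236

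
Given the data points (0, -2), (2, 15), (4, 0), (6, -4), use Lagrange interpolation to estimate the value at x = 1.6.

Lagrange interpolation formula:
P(x) = Σ yᵢ × Lᵢ(x)
where Lᵢ(x) = Π_{j≠i} (x - xⱼ)/(xᵢ - xⱼ)

L_0(1.6) = (1.6 - 2)/(0 - 2) × (1.6 - 4)/(0 - 4) × (1.6 - 6)/(0 - 6) = 0.088000
L_1(1.6) = (1.6 - 0)/(2 - 0) × (1.6 - 4)/(2 - 4) × (1.6 - 6)/(2 - 6) = 1.056000
L_2(1.6) = (1.6 - 0)/(4 - 0) × (1.6 - 2)/(4 - 2) × (1.6 - 6)/(4 - 6) = -0.176000
L_3(1.6) = (1.6 - 0)/(6 - 0) × (1.6 - 2)/(6 - 2) × (1.6 - 4)/(6 - 4) = 0.032000

P(1.6) = (-2)×L_0(1.6) + 15×L_1(1.6) + 0×L_2(1.6) + (-4)×L_3(1.6)
P(1.6) = 15.536000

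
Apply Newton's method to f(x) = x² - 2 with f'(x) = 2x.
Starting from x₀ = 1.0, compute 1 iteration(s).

f(x) = x² - 2
f'(x) = 2x
x₀ = 1.0

Newton-Raphson formula: x_{n+1} = x_n - f(x_n)/f'(x_n)

Iteration 1:
  f(1.000000) = -1.000000
  f'(1.000000) = 2.000000
  x_1 = 1.000000 - (-1.000000)/2.000000 = 1.500000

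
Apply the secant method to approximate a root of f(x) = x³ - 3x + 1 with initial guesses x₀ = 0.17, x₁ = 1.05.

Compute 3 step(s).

f(x) = x³ - 3x + 1
x₀ = 0.17, x₁ = 1.05

Secant formula: x_{n+1} = x_n - f(x_n)(x_n - x_{n-1})/(f(x_n) - f(x_{n-1}))

Iteration 1:
  f(0.170000) = 0.494913
  f(1.050000) = -0.992375
  x_2 = 1.050000 - (-0.992375)×(1.050000 - 0.170000)/(-0.992375 - 0.494913)
       = 0.462831
Iteration 2:
  f(1.050000) = -0.992375
  f(0.462831) = -0.289348
  x_3 = 0.462831 - (-0.289348)×(0.462831 - 1.050000)/(-0.289348 - (-0.992375))
       = 0.221167
Iteration 3:
  f(0.462831) = -0.289348
  f(0.221167) = 0.347318
  x_4 = 0.221167 - 0.347318×(0.221167 - 0.462831)/(0.347318 - (-0.289348))
       = 0.353001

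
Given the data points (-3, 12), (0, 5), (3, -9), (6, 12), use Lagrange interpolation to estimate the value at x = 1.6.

Lagrange interpolation formula:
P(x) = Σ yᵢ × Lᵢ(x)
where Lᵢ(x) = Π_{j≠i} (x - xⱼ)/(xᵢ - xⱼ)

L_0(1.6) = (1.6 - 0)/(-3 - 0) × (1.6 - 3)/(-3 - 3) × (1.6 - 6)/(-3 - 6) = -0.060840
L_1(1.6) = (1.6 - (-3))/(0 - (-3)) × (1.6 - 3)/(0 - 3) × (1.6 - 6)/(0 - 6) = 0.524741
L_2(1.6) = (1.6 - (-3))/(3 - (-3)) × (1.6 - 0)/(3 - 0) × (1.6 - 6)/(3 - 6) = 0.599704
L_3(1.6) = (1.6 - (-3))/(6 - (-3)) × (1.6 - 0)/(6 - 0) × (1.6 - 3)/(6 - 3) = -0.063605

P(1.6) = 12×L_0(1.6) + 5×L_1(1.6) + (-9)×L_2(1.6) + 12×L_3(1.6)
P(1.6) = -4.266963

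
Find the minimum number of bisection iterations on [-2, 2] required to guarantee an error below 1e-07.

We need (b-a)/2^n ≤ 1e-07
(2 - (-2))/2^n ≤ 1e-07
4/2^n ≤ 1e-07
2^n ≥ 40000000
n ≥ log₂(40000000) = 25.25
n ≥ 26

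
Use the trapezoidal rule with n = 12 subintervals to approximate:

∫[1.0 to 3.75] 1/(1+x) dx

f(x) = 1/(1+x)
a = 1.0, b = 3.75, n = 12
h = (b - a)/n = 0.229167

Trapezoidal rule: (h/2)[f(x₀) + 2f(x₁) + 2f(x₂) + ... + f(xₙ)]

x_0 = 1.0000, f(x_0) = 0.500000, coefficient = 1
x_1 = 1.2292, f(x_1) = 0.448598, coefficient = 2
x_2 = 1.4583, f(x_2) = 0.406780, coefficient = 2
x_3 = 1.6875, f(x_3) = 0.372093, coefficient = 2
x_4 = 1.9167, f(x_4) = 0.342857, coefficient = 2
x_5 = 2.1458, f(x_5) = 0.317881, coefficient = 2
x_6 = 2.3750, f(x_6) = 0.296296, coefficient = 2
x_7 = 2.6042, f(x_7) = 0.277457, coefficient = 2
x_8 = 2.8333, f(x_8) = 0.260870, coefficient = 2
x_9 = 3.0625, f(x_9) = 0.246154, coefficient = 2
x_10 = 3.2917, f(x_10) = 0.233010, coefficient = 2
x_11 = 3.5208, f(x_11) = 0.221198, coefficient = 2
x_12 = 3.7500, f(x_12) = 0.210526, coefficient = 1

I ≈ (0.229167/2) × 7.556912 = 0.865896
Exact value: 0.864997
Error: 0.000899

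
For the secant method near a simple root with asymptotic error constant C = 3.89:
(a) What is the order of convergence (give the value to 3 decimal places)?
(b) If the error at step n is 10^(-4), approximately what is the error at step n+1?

(a) Secant method has superlinear convergence with order φ = (1+√5)/2 ≈ 1.618.
    This means |e_{n+1}| ≈ C|e_n|^1.618.

(b) With |e_n| = 10^(-4) and C = 3.89:
    |e_{n+1}| ≈ 3.89 × (10^(-4))^1.618 = 3.89 × 10^(-6.47)

(a) ≈ 1.618 (golden ratio); (b) |e_{n+1}| ≈ 1.312e-06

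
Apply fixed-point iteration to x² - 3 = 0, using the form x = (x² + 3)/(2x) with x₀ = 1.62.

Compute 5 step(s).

Equation: x² - 3 = 0
Fixed-point form: x = (x² + 3)/(2x)
x₀ = 1.62

x_1 = g(1.620000) = 1.735926
x_2 = g(1.735926) = 1.732055
x_3 = g(1.732055) = 1.732051
x_4 = g(1.732051) = 1.732051
x_5 = g(1.732051) = 1.732051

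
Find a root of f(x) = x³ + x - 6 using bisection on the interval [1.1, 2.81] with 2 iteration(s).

f(x) = x³ + x - 6
Initial interval: [1.1, 2.81]

Iteration 1:
  c_1 = (1.100000 + 2.810000)/2 = 1.955000
  f(c_1) = f(1.955000) = 3.427059
  f(a) × f(c) < 0, new interval: [1.100000, 1.955000]
Iteration 2:
  c_2 = (1.100000 + 1.955000)/2 = 1.527500
  f(c_2) = f(1.527500) = -0.908451
  f(a) × f(c) ≥ 0, new interval: [1.527500, 1.955000]

After 2 iteration(s), the approximation is c_2 = 1.527500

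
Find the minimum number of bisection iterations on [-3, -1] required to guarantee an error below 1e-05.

We need (b-a)/2^n ≤ 1e-05
(-1 - (-3))/2^n ≤ 1e-05
2/2^n ≤ 1e-05
2^n ≥ 200000
n ≥ log₂(200000) = 17.61
n ≥ 18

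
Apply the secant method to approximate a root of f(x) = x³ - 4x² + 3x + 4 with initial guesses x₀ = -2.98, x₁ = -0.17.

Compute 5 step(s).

f(x) = x³ - 4x² + 3x + 4
x₀ = -2.98, x₁ = -0.17

Secant formula: x_{n+1} = x_n - f(x_n)(x_n - x_{n-1})/(f(x_n) - f(x_{n-1}))

Iteration 1:
  f(-2.980000) = -66.925192
  f(-0.170000) = 3.369487
  x_2 = -0.170000 - 3.369487×(-0.170000 - (-2.980000))/(3.369487 - (-66.925192))
       = -0.304694
Iteration 2:
  f(-0.170000) = 3.369487
  f(-0.304694) = 2.686278
  x_3 = -0.304694 - 2.686278×(-0.304694 - (-0.170000))/(2.686278 - 3.369487)
       = -0.834290
Iteration 3:
  f(-0.304694) = 2.686278
  f(-0.834290) = -1.867731
  x_4 = -0.834290 - (-1.867731)×(-0.834290 - (-0.304694))/(-1.867731 - 2.686278)
       = -0.617087
Iteration 4:
  f(-0.834290) = -1.867731
  f(-0.617087) = 0.390565
  x_5 = -0.617087 - 0.390565×(-0.617087 - (-0.834290))/(0.390565 - (-1.867731))
       = -0.654652
Iteration 5:
  f(-0.617087) = 0.390565
  f(-0.654652) = 0.041204
  x_6 = -0.654652 - 0.041204×(-0.654652 - (-0.617087))/(0.041204 - 0.390565)
       = -0.659082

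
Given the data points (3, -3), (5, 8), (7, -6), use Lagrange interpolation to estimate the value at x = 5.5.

Lagrange interpolation formula:
P(x) = Σ yᵢ × Lᵢ(x)
where Lᵢ(x) = Π_{j≠i} (x - xⱼ)/(xᵢ - xⱼ)

L_0(5.5) = (5.5 - 5)/(3 - 5) × (5.5 - 7)/(3 - 7) = -0.093750
L_1(5.5) = (5.5 - 3)/(5 - 3) × (5.5 - 7)/(5 - 7) = 0.937500
L_2(5.5) = (5.5 - 3)/(7 - 3) × (5.5 - 5)/(7 - 5) = 0.156250

P(5.5) = (-3)×L_0(5.5) + 8×L_1(5.5) + (-6)×L_2(5.5)
P(5.5) = 6.843750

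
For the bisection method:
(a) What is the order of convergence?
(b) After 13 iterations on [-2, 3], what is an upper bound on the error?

(a) Bisection has linear (order 1) convergence; the error is halved each step.

(b) Error bound = (b-a)/2^n = (3 - (-2))/2^{13}
    = 5/2^{13}

(a) 1 (linear); (b) error ≤ 6.10e-04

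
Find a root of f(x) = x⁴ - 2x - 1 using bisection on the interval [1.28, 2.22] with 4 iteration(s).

f(x) = x⁴ - 2x - 1
Initial interval: [1.28, 2.22]

Iteration 1:
  c_1 = (1.280000 + 2.220000)/2 = 1.750000
  f(c_1) = f(1.750000) = 4.878906
  f(a) × f(c) < 0, new interval: [1.280000, 1.750000]
Iteration 2:
  c_2 = (1.280000 + 1.750000)/2 = 1.515000
  f(c_2) = f(1.515000) = 1.238058
  f(a) × f(c) < 0, new interval: [1.280000, 1.515000]
Iteration 3:
  c_3 = (1.280000 + 1.515000)/2 = 1.397500
  f(c_3) = f(1.397500) = 0.019233
  f(a) × f(c) < 0, new interval: [1.280000, 1.397500]
Iteration 4:
  c_4 = (1.280000 + 1.397500)/2 = 1.338750
  f(c_4) = f(1.338750) = -0.465334
  f(a) × f(c) ≥ 0, new interval: [1.338750, 1.397500]

After 4 iteration(s), the approximation is c_4 = 1.338750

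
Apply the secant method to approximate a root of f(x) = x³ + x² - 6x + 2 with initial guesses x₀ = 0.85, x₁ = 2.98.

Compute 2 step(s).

f(x) = x³ + x² - 6x + 2
x₀ = 0.85, x₁ = 2.98

Secant formula: x_{n+1} = x_n - f(x_n)(x_n - x_{n-1})/(f(x_n) - f(x_{n-1}))

Iteration 1:
  f(0.850000) = -1.763375
  f(2.980000) = 19.463992
  x_2 = 2.980000 - 19.463992×(2.980000 - 0.850000)/(19.463992 - (-1.763375))
       = 1.026941
Iteration 2:
  f(2.980000) = 19.463992
  f(1.026941) = -2.024018
  x_3 = 1.026941 - (-2.024018)×(1.026941 - 2.980000)/(-2.024018 - 19.463992)
       = 1.210905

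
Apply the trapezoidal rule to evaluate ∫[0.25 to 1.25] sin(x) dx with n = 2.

f(x) = sin(x)
a = 0.25, b = 1.25, n = 2
h = (b - a)/n = 0.500000

Trapezoidal rule: (h/2)[f(x₀) + 2f(x₁) + 2f(x₂) + ... + f(xₙ)]

x_0 = 0.2500, f(x_0) = 0.247404, coefficient = 1
x_1 = 0.7500, f(x_1) = 0.681639, coefficient = 2
x_2 = 1.2500, f(x_2) = 0.948985, coefficient = 1

I ≈ (0.500000/2) × 2.559666 = 0.639917
Exact value: 0.653590
Error: 0.013674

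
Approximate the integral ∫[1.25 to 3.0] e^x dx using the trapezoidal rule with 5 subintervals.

f(x) = e^x
a = 1.25, b = 3.0, n = 5
h = (b - a)/n = 0.350000

Trapezoidal rule: (h/2)[f(x₀) + 2f(x₁) + 2f(x₂) + ... + f(xₙ)]

x_0 = 1.2500, f(x_0) = 3.490343, coefficient = 1
x_1 = 1.6000, f(x_1) = 4.953032, coefficient = 2
x_2 = 1.9500, f(x_2) = 7.028688, coefficient = 2
x_3 = 2.3000, f(x_3) = 9.974182, coefficient = 2
x_4 = 2.6500, f(x_4) = 14.154039, coefficient = 2
x_5 = 3.0000, f(x_5) = 20.085537, coefficient = 1

I ≈ (0.350000/2) × 95.795762 = 16.764258
Exact value: 16.595194
Error: 0.169064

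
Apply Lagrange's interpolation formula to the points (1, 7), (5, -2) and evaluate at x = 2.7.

Lagrange interpolation formula:
P(x) = Σ yᵢ × Lᵢ(x)
where Lᵢ(x) = Π_{j≠i} (x - xⱼ)/(xᵢ - xⱼ)

L_0(2.7) = (2.7 - 5)/(1 - 5) = 0.575000
L_1(2.7) = (2.7 - 1)/(5 - 1) = 0.425000

P(2.7) = 7×L_0(2.7) + (-2)×L_1(2.7)
P(2.7) = 3.175000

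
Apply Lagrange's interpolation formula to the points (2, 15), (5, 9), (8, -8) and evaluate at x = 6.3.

Lagrange interpolation formula:
P(x) = Σ yᵢ × Lᵢ(x)
where Lᵢ(x) = Π_{j≠i} (x - xⱼ)/(xᵢ - xⱼ)

L_0(6.3) = (6.3 - 5)/(2 - 5) × (6.3 - 8)/(2 - 8) = -0.122778
L_1(6.3) = (6.3 - 2)/(5 - 2) × (6.3 - 8)/(5 - 8) = 0.812222
L_2(6.3) = (6.3 - 2)/(8 - 2) × (6.3 - 5)/(8 - 5) = 0.310556

P(6.3) = 15×L_0(6.3) + 9×L_1(6.3) + (-8)×L_2(6.3)
P(6.3) = 2.983889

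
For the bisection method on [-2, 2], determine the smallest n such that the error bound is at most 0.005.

We need (b-a)/2^n ≤ 0.005
(2 - (-2))/2^n ≤ 0.005
4/2^n ≤ 0.005
2^n ≥ 800
n ≥ log₂(800) = 9.64
n ≥ 10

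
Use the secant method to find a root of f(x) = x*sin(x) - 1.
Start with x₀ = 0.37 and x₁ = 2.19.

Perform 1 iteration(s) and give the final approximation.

f(x) = x*sin(x) - 1
x₀ = 0.37, x₁ = 2.19

Secant formula: x_{n+1} = x_n - f(x_n)(x_n - x_{n-1})/(f(x_n) - f(x_{n-1}))

Iteration 1:
  f(0.370000) = -0.866202
  f(2.190000) = 0.783407
  x_2 = 2.190000 - 0.783407×(2.190000 - 0.370000)/(0.783407 - (-0.866202))
       = 1.325674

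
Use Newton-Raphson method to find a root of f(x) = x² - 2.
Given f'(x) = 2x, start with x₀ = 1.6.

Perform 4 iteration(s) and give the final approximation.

f(x) = x² - 2
f'(x) = 2x
x₀ = 1.6

Newton-Raphson formula: x_{n+1} = x_n - f(x_n)/f'(x_n)

Iteration 1:
  f(1.600000) = 0.560000
  f'(1.600000) = 3.200000
  x_1 = 1.600000 - 0.560000/3.200000 = 1.425000
Iteration 2:
  f(1.425000) = 0.030625
  f'(1.425000) = 2.850000
  x_2 = 1.425000 - 0.030625/2.850000 = 1.414254
Iteration 3:
  f(1.414254) = 0.000115
  f'(1.414254) = 2.828509
  x_3 = 1.414254 - 0.000115/2.828509 = 1.414214
Iteration 4:
  f(1.414214) = 0.000000
  f'(1.414214) = 2.828427
  x_4 = 1.414214 - 0.000000/2.828427 = 1.414214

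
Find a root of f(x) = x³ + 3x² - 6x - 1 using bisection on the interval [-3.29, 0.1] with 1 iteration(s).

f(x) = x³ + 3x² - 6x - 1
Initial interval: [-3.29, 0.1]

Iteration 1:
  c_1 = (-3.290000 + 0.100000)/2 = -1.595000
  f(c_1) = f(-1.595000) = 12.144355
  f(a) × f(c) ≥ 0, new interval: [-1.595000, 0.100000]

After 1 iteration(s), the approximation is c_1 = -1.595000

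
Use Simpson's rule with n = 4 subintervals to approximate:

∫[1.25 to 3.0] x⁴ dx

f(x) = x⁴
a = 1.25, b = 3.0, n = 4
h = (b - a)/n = 0.437500

Simpson's rule: (h/3)[f(x₀) + 4f(x₁) + 2f(x₂) + ... + f(xₙ)]

x_0 = 1.2500, f(x_0) = 2.441406, coefficient = 1
x_1 = 1.6875, f(x_1) = 8.109146, coefficient = 4
x_2 = 2.1250, f(x_2) = 20.390869, coefficient = 2
x_3 = 2.5625, f(x_3) = 43.117691, coefficient = 4
x_4 = 3.0000, f(x_4) = 81.000000, coefficient = 1

I ≈ (0.437500/3) × 329.130493 = 47.998197
Exact value: 47.989648
Error: 0.008548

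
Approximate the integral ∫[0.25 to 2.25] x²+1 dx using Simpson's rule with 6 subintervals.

f(x) = x²+1
a = 0.25, b = 2.25, n = 6
h = (b - a)/n = 0.333333

Simpson's rule: (h/3)[f(x₀) + 4f(x₁) + 2f(x₂) + ... + f(xₙ)]

x_0 = 0.2500, f(x_0) = 1.062500, coefficient = 1
x_1 = 0.5833, f(x_1) = 1.340278, coefficient = 4
x_2 = 0.9167, f(x_2) = 1.840278, coefficient = 2
x_3 = 1.2500, f(x_3) = 2.562500, coefficient = 4
x_4 = 1.5833, f(x_4) = 3.506944, coefficient = 2
x_5 = 1.9167, f(x_5) = 4.673611, coefficient = 4
x_6 = 2.2500, f(x_6) = 6.062500, coefficient = 1

I ≈ (0.333333/3) × 52.125000 = 5.791667
Exact value: 5.791667
Error: 0.000000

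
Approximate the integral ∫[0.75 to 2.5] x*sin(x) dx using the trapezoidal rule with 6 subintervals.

f(x) = x*sin(x)
a = 0.75, b = 2.5, n = 6
h = (b - a)/n = 0.291667

Trapezoidal rule: (h/2)[f(x₀) + 2f(x₁) + 2f(x₂) + ... + f(xₙ)]

x_0 = 0.7500, f(x_0) = 0.511229, coefficient = 1
x_1 = 1.0417, f(x_1) = 0.899215, coefficient = 2
x_2 = 1.3333, f(x_2) = 1.295917, coefficient = 2
x_3 = 1.6250, f(x_3) = 1.622613, coefficient = 2
x_4 = 1.9167, f(x_4) = 1.803163, coefficient = 2
x_5 = 2.2083, f(x_5) = 1.774538, coefficient = 2
x_6 = 2.5000, f(x_6) = 1.496180, coefficient = 1

I ≈ (0.291667/2) × 16.798303 = 2.449752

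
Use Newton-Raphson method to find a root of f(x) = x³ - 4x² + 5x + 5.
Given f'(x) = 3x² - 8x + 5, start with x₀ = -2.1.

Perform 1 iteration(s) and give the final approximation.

f(x) = x³ - 4x² + 5x + 5
f'(x) = 3x² - 8x + 5
x₀ = -2.1

Newton-Raphson formula: x_{n+1} = x_n - f(x_n)/f'(x_n)

Iteration 1:
  f(-2.100000) = -32.401000
  f'(-2.100000) = 35.030000
  x_1 = -2.100000 - (-32.401000)/35.030000 = -1.175050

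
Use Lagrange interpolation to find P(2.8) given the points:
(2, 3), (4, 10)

Lagrange interpolation formula:
P(x) = Σ yᵢ × Lᵢ(x)
where Lᵢ(x) = Π_{j≠i} (x - xⱼ)/(xᵢ - xⱼ)

L_0(2.8) = (2.8 - 4)/(2 - 4) = 0.600000
L_1(2.8) = (2.8 - 2)/(4 - 2) = 0.400000

P(2.8) = 3×L_0(2.8) + 10×L_1(2.8)
P(2.8) = 5.800000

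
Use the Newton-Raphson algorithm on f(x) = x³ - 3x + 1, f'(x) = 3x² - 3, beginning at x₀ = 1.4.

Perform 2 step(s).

f(x) = x³ - 3x + 1
f'(x) = 3x² - 3
x₀ = 1.4

Newton-Raphson formula: x_{n+1} = x_n - f(x_n)/f'(x_n)

Iteration 1:
  f(1.400000) = -0.456000
  f'(1.400000) = 2.880000
  x_1 = 1.400000 - (-0.456000)/2.880000 = 1.558333
Iteration 2:
  f(1.558333) = 0.109261
  f'(1.558333) = 4.285208
  x_2 = 1.558333 - 0.109261/4.285208 = 1.532836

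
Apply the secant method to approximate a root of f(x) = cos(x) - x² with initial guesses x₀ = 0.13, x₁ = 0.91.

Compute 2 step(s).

f(x) = cos(x) - x²
x₀ = 0.13, x₁ = 0.91

Secant formula: x_{n+1} = x_n - f(x_n)(x_n - x_{n-1})/(f(x_n) - f(x_{n-1}))

Iteration 1:
  f(0.130000) = 0.974662
  f(0.910000) = -0.214354
  x_2 = 0.910000 - (-0.214354)×(0.910000 - 0.130000)/(-0.214354 - 0.974662)
       = 0.769383
Iteration 2:
  f(0.910000) = -0.214354
  f(0.769383) = 0.126391
  x_3 = 0.769383 - 0.126391×(0.769383 - 0.910000)/(0.126391 - (-0.214354))
       = 0.821541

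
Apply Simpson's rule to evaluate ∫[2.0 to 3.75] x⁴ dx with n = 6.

f(x) = x⁴
a = 2.0, b = 3.75, n = 6
h = (b - a)/n = 0.291667

Simpson's rule: (h/3)[f(x₀) + 4f(x₁) + 2f(x₂) + ... + f(xₙ)]

x_0 = 2.0000, f(x_0) = 16.000000, coefficient = 1
x_1 = 2.2917, f(x_1) = 27.580732, coefficient = 4
x_2 = 2.5833, f(x_2) = 44.537085, coefficient = 2
x_3 = 2.8750, f(x_3) = 68.320557, coefficient = 4
x_4 = 3.1667, f(x_4) = 100.556327, coefficient = 2
x_5 = 3.4583, f(x_5) = 143.043261, coefficient = 4
x_6 = 3.7500, f(x_6) = 197.753906, coefficient = 1

I ≈ (0.291667/3) × 1459.718931 = 141.917118
Exact value: 141.915430
Error: 0.001689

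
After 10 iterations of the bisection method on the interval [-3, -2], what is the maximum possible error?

Bisection error bound: |error| ≤ (b-a)/2^n
|error| ≤ (-2 - (-3))/2^10 = 1/2^10
|error| ≤ 0.0009765625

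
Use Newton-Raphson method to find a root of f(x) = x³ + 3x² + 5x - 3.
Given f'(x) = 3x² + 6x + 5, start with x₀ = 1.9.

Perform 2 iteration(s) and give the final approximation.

f(x) = x³ + 3x² + 5x - 3
f'(x) = 3x² + 6x + 5
x₀ = 1.9

Newton-Raphson formula: x_{n+1} = x_n - f(x_n)/f'(x_n)

Iteration 1:
  f(1.900000) = 24.189000
  f'(1.900000) = 27.230000
  x_1 = 1.900000 - 24.189000/27.230000 = 1.011678
Iteration 2:
  f(1.011678) = 6.164316
  f'(1.011678) = 14.140549
  x_2 = 1.011678 - 6.164316/14.140549 = 0.575746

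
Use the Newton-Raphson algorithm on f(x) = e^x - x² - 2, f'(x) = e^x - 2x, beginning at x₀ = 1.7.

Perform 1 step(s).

f(x) = e^x - x² - 2
f'(x) = e^x - 2x
x₀ = 1.7

Newton-Raphson formula: x_{n+1} = x_n - f(x_n)/f'(x_n)

Iteration 1:
  f(1.700000) = 0.583947
  f'(1.700000) = 2.073947
  x_1 = 1.700000 - 0.583947/2.073947 = 1.418437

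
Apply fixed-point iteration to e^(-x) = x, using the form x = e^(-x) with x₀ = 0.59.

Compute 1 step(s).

Equation: e^(-x) = x
Fixed-point form: x = e^(-x)
x₀ = 0.59

x_1 = g(0.590000) = 0.554327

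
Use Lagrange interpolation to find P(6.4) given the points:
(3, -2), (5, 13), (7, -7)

Lagrange interpolation formula:
P(x) = Σ yᵢ × Lᵢ(x)
where Lᵢ(x) = Π_{j≠i} (x - xⱼ)/(xᵢ - xⱼ)

L_0(6.4) = (6.4 - 5)/(3 - 5) × (6.4 - 7)/(3 - 7) = -0.105000
L_1(6.4) = (6.4 - 3)/(5 - 3) × (6.4 - 7)/(5 - 7) = 0.510000
L_2(6.4) = (6.4 - 3)/(7 - 3) × (6.4 - 5)/(7 - 5) = 0.595000

P(6.4) = (-2)×L_0(6.4) + 13×L_1(6.4) + (-7)×L_2(6.4)
P(6.4) = 2.675000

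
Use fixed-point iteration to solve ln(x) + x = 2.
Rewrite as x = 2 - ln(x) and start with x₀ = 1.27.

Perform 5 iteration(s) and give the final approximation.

Equation: ln(x) + x = 2
Fixed-point form: x = 2 - ln(x)
x₀ = 1.27

x_1 = g(1.270000) = 1.760983
x_2 = g(1.760983) = 1.434128
x_3 = g(1.434128) = 1.639443
x_4 = g(1.639443) = 1.505643
x_5 = g(1.505643) = 1.590780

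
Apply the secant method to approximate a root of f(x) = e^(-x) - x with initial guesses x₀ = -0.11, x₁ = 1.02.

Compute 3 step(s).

f(x) = e^(-x) - x
x₀ = -0.11, x₁ = 1.02

Secant formula: x_{n+1} = x_n - f(x_n)(x_n - x_{n-1})/(f(x_n) - f(x_{n-1}))

Iteration 1:
  f(-0.110000) = 1.226278
  f(1.020000) = -0.659405
  x_2 = 1.020000 - (-0.659405)×(1.020000 - (-0.110000))/(-0.659405 - 1.226278)
       = 0.624850
Iteration 2:
  f(1.020000) = -0.659405
  f(0.624850) = -0.089508
  x_3 = 0.624850 - (-0.089508)×(0.624850 - 1.020000)/(-0.089508 - (-0.659405))
       = 0.562788
Iteration 3:
  f(0.624850) = -0.089508
  f(0.562788) = 0.006831
  x_4 = 0.562788 - 0.006831×(0.562788 - 0.624850)/(0.006831 - (-0.089508))
       = 0.567188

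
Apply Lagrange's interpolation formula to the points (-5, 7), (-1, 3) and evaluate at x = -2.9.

Lagrange interpolation formula:
P(x) = Σ yᵢ × Lᵢ(x)
where Lᵢ(x) = Π_{j≠i} (x - xⱼ)/(xᵢ - xⱼ)

L_0(-2.9) = (-2.9 - (-1))/(-5 - (-1)) = 0.475000
L_1(-2.9) = (-2.9 - (-5))/(-1 - (-5)) = 0.525000

P(-2.9) = 7×L_0(-2.9) + 3×L_1(-2.9)
P(-2.9) = 4.900000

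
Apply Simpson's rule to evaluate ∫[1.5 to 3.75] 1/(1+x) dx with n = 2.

f(x) = 1/(1+x)
a = 1.5, b = 3.75, n = 2
h = (b - a)/n = 1.125000

Simpson's rule: (h/3)[f(x₀) + 4f(x₁) + 2f(x₂) + ... + f(xₙ)]

x_0 = 1.5000, f(x_0) = 0.400000, coefficient = 1
x_1 = 2.6250, f(x_1) = 0.275862, coefficient = 4
x_2 = 3.7500, f(x_2) = 0.210526, coefficient = 1

I ≈ (1.125000/3) × 1.713975 = 0.642740
Exact value: 0.641854
Error: 0.000887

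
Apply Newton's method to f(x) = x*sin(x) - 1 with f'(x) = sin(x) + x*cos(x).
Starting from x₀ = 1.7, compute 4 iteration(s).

f(x) = x*sin(x) - 1
f'(x) = sin(x) + x*cos(x)
x₀ = 1.7

Newton-Raphson formula: x_{n+1} = x_n - f(x_n)/f'(x_n)

Iteration 1:
  f(1.700000) = 0.685830
  f'(1.700000) = 0.772629
  x_1 = 1.700000 - 0.685830/0.772629 = 0.812342
Iteration 2:
  f(0.812342) = -0.410320
  f'(0.812342) = 1.284629
  x_2 = 0.812342 - (-0.410320)/1.284629 = 1.131750
Iteration 3:
  f(1.131750) = 0.024412
  f'(1.131750) = 1.386238
  x_3 = 1.131750 - 0.024412/1.386238 = 1.114140
Iteration 4:
  f(1.114140) = -0.000024
  f'(1.114140) = 1.388811
  x_4 = 1.114140 - (-0.000024)/1.388811 = 1.114157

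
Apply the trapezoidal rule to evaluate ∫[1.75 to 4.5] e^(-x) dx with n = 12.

f(x) = e^(-x)
a = 1.75, b = 4.5, n = 12
h = (b - a)/n = 0.229167

Trapezoidal rule: (h/2)[f(x₀) + 2f(x₁) + 2f(x₂) + ... + f(xₙ)]

x_0 = 1.7500, f(x_0) = 0.173774, coefficient = 1
x_1 = 1.9792, f(x_1) = 0.138184, coefficient = 2
x_2 = 2.2083, f(x_2) = 0.109884, coefficient = 2
x_3 = 2.4375, f(x_3) = 0.087379, coefficient = 2
x_4 = 2.6667, f(x_4) = 0.069483, coefficient = 2
x_5 = 2.8958, f(x_5) = 0.055253, coefficient = 2
x_6 = 3.1250, f(x_6) = 0.043937, coefficient = 2
x_7 = 3.3542, f(x_7) = 0.034938, coefficient = 2
x_8 = 3.5833, f(x_8) = 0.027783, coefficient = 2
x_9 = 3.8125, f(x_9) = 0.022093, coefficient = 2
x_10 = 4.0417, f(x_10) = 0.017568, coefficient = 2
x_11 = 4.2708, f(x_11) = 0.013970, coefficient = 2
x_12 = 4.5000, f(x_12) = 0.011109, coefficient = 1

I ≈ (0.229167/2) × 1.425829 = 0.163376
Exact value: 0.162665
Error: 0.000711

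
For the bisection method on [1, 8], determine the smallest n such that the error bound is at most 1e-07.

We need (b-a)/2^n ≤ 1e-07
(8 - 1)/2^n ≤ 1e-07
7/2^n ≤ 1e-07
2^n ≥ 70000000
n ≥ log₂(70000000) = 26.06
n ≥ 27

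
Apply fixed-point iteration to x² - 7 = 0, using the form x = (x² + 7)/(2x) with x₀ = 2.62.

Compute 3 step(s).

Equation: x² - 7 = 0
Fixed-point form: x = (x² + 7)/(2x)
x₀ = 2.62

x_1 = g(2.620000) = 2.645878
x_2 = g(2.645878) = 2.645751
x_3 = g(2.645751) = 2.645751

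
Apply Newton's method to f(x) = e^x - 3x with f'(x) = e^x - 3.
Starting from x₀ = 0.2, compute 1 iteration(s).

f(x) = e^x - 3x
f'(x) = e^x - 3
x₀ = 0.2

Newton-Raphson formula: x_{n+1} = x_n - f(x_n)/f'(x_n)

Iteration 1:
  f(0.200000) = 0.621403
  f'(0.200000) = -1.778597
  x_1 = 0.200000 - 0.621403/(-1.778597) = 0.549378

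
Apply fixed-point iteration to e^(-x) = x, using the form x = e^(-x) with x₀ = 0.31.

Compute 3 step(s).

Equation: e^(-x) = x
Fixed-point form: x = e^(-x)
x₀ = 0.31

x_1 = g(0.310000) = 0.733447
x_2 = g(0.733447) = 0.480251
x_3 = g(0.480251) = 0.618628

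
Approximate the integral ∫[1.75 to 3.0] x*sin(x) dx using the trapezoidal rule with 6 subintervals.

f(x) = x*sin(x)
a = 1.75, b = 3.0, n = 6
h = (b - a)/n = 0.208333

Trapezoidal rule: (h/2)[f(x₀) + 2f(x₁) + 2f(x₂) + ... + f(xₙ)]

x_0 = 1.7500, f(x_0) = 1.721975, coefficient = 1
x_1 = 1.9583, f(x_1) = 1.813109, coefficient = 2
x_2 = 2.1667, f(x_2) = 1.793264, coefficient = 2
x_3 = 2.3750, f(x_3) = 1.647502, coefficient = 2
x_4 = 2.5833, f(x_4) = 1.368419, coefficient = 2
x_5 = 2.7917, f(x_5) = 0.957062, coefficient = 2
x_6 = 3.0000, f(x_6) = 0.423360, coefficient = 1

I ≈ (0.208333/2) × 17.304047 = 1.802505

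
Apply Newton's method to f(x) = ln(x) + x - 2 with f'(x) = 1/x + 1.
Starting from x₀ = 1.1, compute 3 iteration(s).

f(x) = ln(x) + x - 2
f'(x) = 1/x + 1
x₀ = 1.1

Newton-Raphson formula: x_{n+1} = x_n - f(x_n)/f'(x_n)

Iteration 1:
  f(1.100000) = -0.804690
  f'(1.100000) = 1.909091
  x_1 = 1.100000 - (-0.804690)/1.909091 = 1.521504
Iteration 2:
  f(1.521504) = -0.058796
  f'(1.521504) = 1.657244
  x_2 = 1.521504 - (-0.058796)/1.657244 = 1.556983
Iteration 3:
  f(1.556983) = -0.000268
  f'(1.556983) = 1.642268
  x_3 = 1.556983 - (-0.000268)/1.642268 = 1.557146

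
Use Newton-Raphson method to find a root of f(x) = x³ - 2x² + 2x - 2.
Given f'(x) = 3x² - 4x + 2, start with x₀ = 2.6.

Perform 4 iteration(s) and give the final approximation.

f(x) = x³ - 2x² + 2x - 2
f'(x) = 3x² - 4x + 2
x₀ = 2.6

Newton-Raphson formula: x_{n+1} = x_n - f(x_n)/f'(x_n)

Iteration 1:
  f(2.600000) = 7.256000
  f'(2.600000) = 11.880000
  x_1 = 2.600000 - 7.256000/11.880000 = 1.989226
Iteration 2:
  f(1.989226) = 1.935817
  f'(1.989226) = 5.914153
  x_2 = 1.989226 - 1.935817/5.914153 = 1.661906
Iteration 3:
  f(1.661906) = 0.390020
  f'(1.661906) = 3.638172
  x_3 = 1.661906 - 0.390020/3.638172 = 1.554704
Iteration 4:
  f(1.554704) = 0.033081
  f'(1.554704) = 3.032497
  x_4 = 1.554704 - 0.033081/3.032497 = 1.543795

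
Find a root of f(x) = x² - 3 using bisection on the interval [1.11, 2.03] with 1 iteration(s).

f(x) = x² - 3
Initial interval: [1.11, 2.03]

Iteration 1:
  c_1 = (1.110000 + 2.030000)/2 = 1.570000
  f(c_1) = f(1.570000) = -0.535100
  f(a) × f(c) ≥ 0, new interval: [1.570000, 2.030000]

After 1 iteration(s), the approximation is c_1 = 1.570000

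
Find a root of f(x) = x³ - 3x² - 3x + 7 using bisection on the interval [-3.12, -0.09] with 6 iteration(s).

f(x) = x³ - 3x² - 3x + 7
Initial interval: [-3.12, -0.09]

Iteration 1:
  c_1 = (-3.120000 + (-0.090000))/2 = -1.605000
  f(c_1) = f(-1.605000) = -0.047595
  f(a) × f(c) ≥ 0, new interval: [-1.605000, -0.090000]
Iteration 2:
  c_2 = (-1.605000 + (-0.090000))/2 = -0.847500
  f(c_2) = f(-0.847500) = 6.779009
  f(a) × f(c) < 0, new interval: [-1.605000, -0.847500]
Iteration 3:
  c_3 = (-1.605000 + (-0.847500))/2 = -1.226250
  f(c_3) = f(-1.226250) = 4.323784
  f(a) × f(c) < 0, new interval: [-1.605000, -1.226250]
Iteration 4:
  c_4 = (-1.605000 + (-1.226250))/2 = -1.415625
  f(c_4) = f(-1.415625) = 2.397988
  f(a) × f(c) < 0, new interval: [-1.605000, -1.415625]
Iteration 5:
  c_5 = (-1.605000 + (-1.415625))/2 = -1.510312
  f(c_5) = f(-1.510312) = 1.242717
  f(a) × f(c) < 0, new interval: [-1.605000, -1.510312]
Iteration 6:
  c_6 = (-1.605000 + (-1.510312))/2 = -1.557656
  f(c_6) = f(-1.557656) = 0.614759
  f(a) × f(c) < 0, new interval: [-1.605000, -1.557656]

After 6 iteration(s), the approximation is c_6 = -1.557656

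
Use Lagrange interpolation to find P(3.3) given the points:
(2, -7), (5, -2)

Lagrange interpolation formula:
P(x) = Σ yᵢ × Lᵢ(x)
where Lᵢ(x) = Π_{j≠i} (x - xⱼ)/(xᵢ - xⱼ)

L_0(3.3) = (3.3 - 5)/(2 - 5) = 0.566667
L_1(3.3) = (3.3 - 2)/(5 - 2) = 0.433333

P(3.3) = (-7)×L_0(3.3) + (-2)×L_1(3.3)
P(3.3) = -4.833333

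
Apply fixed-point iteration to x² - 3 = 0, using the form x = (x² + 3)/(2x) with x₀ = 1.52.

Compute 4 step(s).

Equation: x² - 3 = 0
Fixed-point form: x = (x² + 3)/(2x)
x₀ = 1.52

x_1 = g(1.520000) = 1.746842
x_2 = g(1.746842) = 1.732113
x_3 = g(1.732113) = 1.732051
x_4 = g(1.732051) = 1.732051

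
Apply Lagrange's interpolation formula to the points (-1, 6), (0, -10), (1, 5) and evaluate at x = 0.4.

Lagrange interpolation formula:
P(x) = Σ yᵢ × Lᵢ(x)
where Lᵢ(x) = Π_{j≠i} (x - xⱼ)/(xᵢ - xⱼ)

L_0(0.4) = (0.4 - 0)/(-1 - 0) × (0.4 - 1)/(-1 - 1) = -0.120000
L_1(0.4) = (0.4 - (-1))/(0 - (-1)) × (0.4 - 1)/(0 - 1) = 0.840000
L_2(0.4) = (0.4 - (-1))/(1 - (-1)) × (0.4 - 0)/(1 - 0) = 0.280000

P(0.4) = 6×L_0(0.4) + (-10)×L_1(0.4) + 5×L_2(0.4)
P(0.4) = -7.720000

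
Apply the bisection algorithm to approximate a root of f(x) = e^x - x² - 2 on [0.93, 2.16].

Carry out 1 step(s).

f(x) = e^x - x² - 2
Initial interval: [0.93, 2.16]

Iteration 1:
  c_1 = (0.930000 + 2.160000)/2 = 1.545000
  f(c_1) = f(1.545000) = 0.300947
  f(a) × f(c) < 0, new interval: [0.930000, 1.545000]

After 1 iteration(s), the approximation is c_1 = 1.545000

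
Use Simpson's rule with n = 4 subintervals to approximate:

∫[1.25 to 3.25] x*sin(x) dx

f(x) = x*sin(x)
a = 1.25, b = 3.25, n = 4
h = (b - a)/n = 0.500000

Simpson's rule: (h/3)[f(x₀) + 4f(x₁) + 2f(x₂) + ... + f(xₙ)]

x_0 = 1.2500, f(x_0) = 1.186231, coefficient = 1
x_1 = 1.7500, f(x_1) = 1.721975, coefficient = 4
x_2 = 2.2500, f(x_2) = 1.750665, coefficient = 2
x_3 = 2.7500, f(x_3) = 1.049568, coefficient = 4
x_4 = 3.2500, f(x_4) = -0.351634, coefficient = 1

I ≈ (0.500000/3) × 15.422099 = 2.570350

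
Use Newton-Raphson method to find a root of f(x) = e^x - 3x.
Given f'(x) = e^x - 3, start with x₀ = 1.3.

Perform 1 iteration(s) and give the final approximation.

f(x) = e^x - 3x
f'(x) = e^x - 3
x₀ = 1.3

Newton-Raphson formula: x_{n+1} = x_n - f(x_n)/f'(x_n)

Iteration 1:
  f(1.300000) = -0.230703
  f'(1.300000) = 0.669297
  x_1 = 1.300000 - (-0.230703)/0.669297 = 1.644695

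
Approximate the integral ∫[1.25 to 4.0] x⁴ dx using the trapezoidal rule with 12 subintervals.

f(x) = x⁴
a = 1.25, b = 4.0, n = 12
h = (b - a)/n = 0.229167

Trapezoidal rule: (h/2)[f(x₀) + 2f(x₁) + 2f(x₂) + ... + f(xₙ)]

x_0 = 1.2500, f(x_0) = 2.441406, coefficient = 1
x_1 = 1.4792, f(x_1) = 4.787055, coefficient = 2
x_2 = 1.7083, f(x_2) = 8.517075, coefficient = 2
x_3 = 1.9375, f(x_3) = 14.091812, coefficient = 2
x_4 = 2.1667, f(x_4) = 22.037809, coefficient = 2
x_5 = 2.3958, f(x_5) = 32.947799, coefficient = 2
x_6 = 2.6250, f(x_6) = 47.480713, coefficient = 2
x_7 = 2.8542, f(x_7) = 66.361672, coefficient = 2
x_8 = 3.0833, f(x_8) = 90.381993, coefficient = 2
x_9 = 3.3125, f(x_9) = 120.399185, coefficient = 2
x_10 = 3.5417, f(x_10) = 157.336953, coefficient = 2
x_11 = 3.7708, f(x_11) = 202.185194, coefficient = 2
x_12 = 4.0000, f(x_12) = 256.000000, coefficient = 1

I ≈ (0.229167/2) × 1791.495927 = 205.275575
Exact value: 204.189648
Error: 1.085927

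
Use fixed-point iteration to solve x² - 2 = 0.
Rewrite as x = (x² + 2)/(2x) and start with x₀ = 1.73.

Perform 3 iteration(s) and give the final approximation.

Equation: x² - 2 = 0
Fixed-point form: x = (x² + 2)/(2x)
x₀ = 1.73

x_1 = g(1.730000) = 1.443035
x_2 = g(1.443035) = 1.414501
x_3 = g(1.414501) = 1.414214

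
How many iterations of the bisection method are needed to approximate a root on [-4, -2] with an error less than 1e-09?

We need (b-a)/2^n ≤ 1e-09
(-2 - (-4))/2^n ≤ 1e-09
2/2^n ≤ 1e-09
2^n ≥ 2000000000
n ≥ log₂(2000000000) = 30.90
n ≥ 31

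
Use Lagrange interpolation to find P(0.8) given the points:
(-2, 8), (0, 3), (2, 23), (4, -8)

Lagrange interpolation formula:
P(x) = Σ yᵢ × Lᵢ(x)
where Lᵢ(x) = Π_{j≠i} (x - xⱼ)/(xᵢ - xⱼ)

L_0(0.8) = (0.8 - 0)/(-2 - 0) × (0.8 - 2)/(-2 - 2) × (0.8 - 4)/(-2 - 4) = -0.064000
L_1(0.8) = (0.8 - (-2))/(0 - (-2)) × (0.8 - 2)/(0 - 2) × (0.8 - 4)/(0 - 4) = 0.672000
L_2(0.8) = (0.8 - (-2))/(2 - (-2)) × (0.8 - 0)/(2 - 0) × (0.8 - 4)/(2 - 4) = 0.448000
L_3(0.8) = (0.8 - (-2))/(4 - (-2)) × (0.8 - 0)/(4 - 0) × (0.8 - 2)/(4 - 2) = -0.056000

P(0.8) = 8×L_0(0.8) + 3×L_1(0.8) + 23×L_2(0.8) + (-8)×L_3(0.8)
P(0.8) = 12.256000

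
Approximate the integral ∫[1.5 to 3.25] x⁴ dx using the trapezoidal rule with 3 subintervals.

f(x) = x⁴
a = 1.5, b = 3.25, n = 3
h = (b - a)/n = 0.583333

Trapezoidal rule: (h/2)[f(x₀) + 2f(x₁) + 2f(x₂) + ... + f(xₙ)]

x_0 = 1.5000, f(x_0) = 5.062500, coefficient = 1
x_1 = 2.0833, f(x_1) = 18.838011, coefficient = 2
x_2 = 2.6667, f(x_2) = 50.567901, coefficient = 2
x_3 = 3.2500, f(x_3) = 111.566406, coefficient = 1

I ≈ (0.583333/2) × 255.440731 = 74.503547
Exact value: 70.999414
Error: 3.504133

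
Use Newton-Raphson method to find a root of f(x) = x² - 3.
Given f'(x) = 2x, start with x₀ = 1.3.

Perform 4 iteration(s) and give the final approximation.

f(x) = x² - 3
f'(x) = 2x
x₀ = 1.3

Newton-Raphson formula: x_{n+1} = x_n - f(x_n)/f'(x_n)

Iteration 1:
  f(1.300000) = -1.310000
  f'(1.300000) = 2.600000
  x_1 = 1.300000 - (-1.310000)/2.600000 = 1.803846
Iteration 2:
  f(1.803846) = 0.253861
  f'(1.803846) = 3.607692
  x_2 = 1.803846 - 0.253861/3.607692 = 1.733480
Iteration 3:
  f(1.733480) = 0.004951
  f'(1.733480) = 3.466959
  x_3 = 1.733480 - 0.004951/3.466959 = 1.732051
Iteration 4:
  f(1.732051) = 0.000002
  f'(1.732051) = 3.464103
  x_4 = 1.732051 - 0.000002/3.464103 = 1.732051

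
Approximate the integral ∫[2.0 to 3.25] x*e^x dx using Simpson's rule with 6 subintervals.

f(x) = x*e^x
a = 2.0, b = 3.25, n = 6
h = (b - a)/n = 0.208333

Simpson's rule: (h/3)[f(x₀) + 4f(x₁) + 2f(x₂) + ... + f(xₙ)]

x_0 = 2.0000, f(x_0) = 14.778112, coefficient = 1
x_1 = 2.2083, f(x_1) = 20.097017, coefficient = 4
x_2 = 2.4167, f(x_2) = 27.087053, coefficient = 2
x_3 = 2.6250, f(x_3) = 36.237007, coefficient = 4
x_4 = 2.8333, f(x_4) = 48.172446, coefficient = 2
x_5 = 3.0417, f(x_5) = 63.692848, coefficient = 4
x_6 = 3.2500, f(x_6) = 83.818605, coefficient = 1

I ≈ (0.208333/3) × 729.223205 = 50.640500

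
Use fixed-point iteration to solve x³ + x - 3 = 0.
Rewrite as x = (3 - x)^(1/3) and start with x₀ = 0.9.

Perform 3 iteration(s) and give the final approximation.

Equation: x³ + x - 3 = 0
Fixed-point form: x = (3 - x)^(1/3)
x₀ = 0.9

x_1 = g(0.900000) = 1.280579
x_2 = g(1.280579) = 1.198011
x_3 = g(1.198011) = 1.216888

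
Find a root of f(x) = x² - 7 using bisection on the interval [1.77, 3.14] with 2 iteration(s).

f(x) = x² - 7
Initial interval: [1.77, 3.14]

Iteration 1:
  c_1 = (1.770000 + 3.140000)/2 = 2.455000
  f(c_1) = f(2.455000) = -0.972975
  f(a) × f(c) ≥ 0, new interval: [2.455000, 3.140000]
Iteration 2:
  c_2 = (2.455000 + 3.140000)/2 = 2.797500
  f(c_2) = f(2.797500) = 0.826006
  f(a) × f(c) < 0, new interval: [2.455000, 2.797500]

After 2 iteration(s), the approximation is c_2 = 2.797500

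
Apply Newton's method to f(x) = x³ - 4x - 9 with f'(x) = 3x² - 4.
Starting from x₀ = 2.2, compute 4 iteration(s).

f(x) = x³ - 4x - 9
f'(x) = 3x² - 4
x₀ = 2.2

Newton-Raphson formula: x_{n+1} = x_n - f(x_n)/f'(x_n)

Iteration 1:
  f(2.200000) = -7.152000
  f'(2.200000) = 10.520000
  x_1 = 2.200000 - (-7.152000)/10.520000 = 2.879848
Iteration 2:
  f(2.879848) = 3.364696
  f'(2.879848) = 20.880572
  x_2 = 2.879848 - 3.364696/20.880572 = 2.718708
Iteration 3:
  f(2.718708) = 0.220151
  f'(2.718708) = 18.174118
  x_3 = 2.718708 - 0.220151/18.174118 = 2.706594
Iteration 4:
  f(2.706594) = 0.001195
  f'(2.706594) = 17.976960
  x_4 = 2.706594 - 0.001195/17.976960 = 2.706528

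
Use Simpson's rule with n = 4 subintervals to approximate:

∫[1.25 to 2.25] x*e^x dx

f(x) = x*e^x
a = 1.25, b = 2.25, n = 4
h = (b - a)/n = 0.250000

Simpson's rule: (h/3)[f(x₀) + 4f(x₁) + 2f(x₂) + ... + f(xₙ)]

x_0 = 1.2500, f(x_0) = 4.362929, coefficient = 1
x_1 = 1.5000, f(x_1) = 6.722534, coefficient = 4
x_2 = 1.7500, f(x_2) = 10.070555, coefficient = 2
x_3 = 2.0000, f(x_3) = 14.778112, coefficient = 4
x_4 = 2.2500, f(x_4) = 21.347406, coefficient = 1

I ≈ (0.250000/3) × 131.854027 = 10.987836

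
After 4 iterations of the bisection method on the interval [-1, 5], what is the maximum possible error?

Bisection error bound: |error| ≤ (b-a)/2^n
|error| ≤ (5 - (-1))/2^4 = 6/2^4
|error| ≤ 0.3750000000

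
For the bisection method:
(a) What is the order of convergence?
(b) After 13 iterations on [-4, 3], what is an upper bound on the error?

(a) Bisection has linear (order 1) convergence; the error is halved each step.

(b) Error bound = (b-a)/2^n = (3 - (-4))/2^{13}
    = 7/2^{13}

(a) 1 (linear); (b) error ≤ 8.54e-04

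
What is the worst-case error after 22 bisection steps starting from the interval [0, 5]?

Bisection error bound: |error| ≤ (b-a)/2^n
|error| ≤ (5 - 0)/2^22 = 5/2^22
|error| ≤ 0.0000011921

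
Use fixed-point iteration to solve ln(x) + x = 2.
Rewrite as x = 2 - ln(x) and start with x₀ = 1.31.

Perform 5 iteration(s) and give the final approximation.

Equation: ln(x) + x = 2
Fixed-point form: x = 2 - ln(x)
x₀ = 1.31

x_1 = g(1.310000) = 1.729973
x_2 = g(1.729973) = 1.451894
x_3 = g(1.451894) = 1.627131
x_4 = g(1.627131) = 1.513182
x_5 = g(1.513182) = 1.585785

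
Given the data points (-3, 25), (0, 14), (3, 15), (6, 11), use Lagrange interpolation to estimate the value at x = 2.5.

Lagrange interpolation formula:
P(x) = Σ yᵢ × Lᵢ(x)
where Lᵢ(x) = Π_{j≠i} (x - xⱼ)/(xᵢ - xⱼ)

L_0(2.5) = (2.5 - 0)/(-3 - 0) × (2.5 - 3)/(-3 - 3) × (2.5 - 6)/(-3 - 6) = -0.027006
L_1(2.5) = (2.5 - (-3))/(0 - (-3)) × (2.5 - 3)/(0 - 3) × (2.5 - 6)/(0 - 6) = 0.178241
L_2(2.5) = (2.5 - (-3))/(3 - (-3)) × (2.5 - 0)/(3 - 0) × (2.5 - 6)/(3 - 6) = 0.891204
L_3(2.5) = (2.5 - (-3))/(6 - (-3)) × (2.5 - 0)/(6 - 0) × (2.5 - 3)/(6 - 3) = -0.042438

P(2.5) = 25×L_0(2.5) + 14×L_1(2.5) + 15×L_2(2.5) + 11×L_3(2.5)
P(2.5) = 14.721451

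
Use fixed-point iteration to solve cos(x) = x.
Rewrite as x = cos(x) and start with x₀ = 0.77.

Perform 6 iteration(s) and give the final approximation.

Equation: cos(x) = x
Fixed-point form: x = cos(x)
x₀ = 0.77

x_1 = g(0.770000) = 0.717911
x_2 = g(0.717911) = 0.753182
x_3 = g(0.753182) = 0.729516
x_4 = g(0.729516) = 0.745497
x_5 = g(0.745497) = 0.734751
x_6 = g(0.734751) = 0.741998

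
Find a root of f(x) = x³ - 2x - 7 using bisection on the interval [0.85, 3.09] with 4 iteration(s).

f(x) = x³ - 2x - 7
Initial interval: [0.85, 3.09]

Iteration 1:
  c_1 = (0.850000 + 3.090000)/2 = 1.970000
  f(c_1) = f(1.970000) = -3.294627
  f(a) × f(c) ≥ 0, new interval: [1.970000, 3.090000]
Iteration 2:
  c_2 = (1.970000 + 3.090000)/2 = 2.530000
  f(c_2) = f(2.530000) = 4.134277
  f(a) × f(c) < 0, new interval: [1.970000, 2.530000]
Iteration 3:
  c_3 = (1.970000 + 2.530000)/2 = 2.250000
  f(c_3) = f(2.250000) = -0.109375
  f(a) × f(c) ≥ 0, new interval: [2.250000, 2.530000]
Iteration 4:
  c_4 = (2.250000 + 2.530000)/2 = 2.390000
  f(c_4) = f(2.390000) = 1.871919
  f(a) × f(c) < 0, new interval: [2.250000, 2.390000]

After 4 iteration(s), the approximation is c_4 = 2.390000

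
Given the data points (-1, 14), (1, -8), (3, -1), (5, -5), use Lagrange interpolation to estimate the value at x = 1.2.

Lagrange interpolation formula:
P(x) = Σ yᵢ × Lᵢ(x)
where Lᵢ(x) = Π_{j≠i} (x - xⱼ)/(xᵢ - xⱼ)

L_0(1.2) = (1.2 - 1)/(-1 - 1) × (1.2 - 3)/(-1 - 3) × (1.2 - 5)/(-1 - 5) = -0.028500
L_1(1.2) = (1.2 - (-1))/(1 - (-1)) × (1.2 - 3)/(1 - 3) × (1.2 - 5)/(1 - 5) = 0.940500
L_2(1.2) = (1.2 - (-1))/(3 - (-1)) × (1.2 - 1)/(3 - 1) × (1.2 - 5)/(3 - 5) = 0.104500
L_3(1.2) = (1.2 - (-1))/(5 - (-1)) × (1.2 - 1)/(5 - 1) × (1.2 - 3)/(5 - 3) = -0.016500

P(1.2) = 14×L_0(1.2) + (-8)×L_1(1.2) + (-1)×L_2(1.2) + (-5)×L_3(1.2)
P(1.2) = -7.945000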